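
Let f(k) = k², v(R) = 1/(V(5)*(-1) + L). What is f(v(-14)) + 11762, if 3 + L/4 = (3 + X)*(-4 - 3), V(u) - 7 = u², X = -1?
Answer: 117620001/10000 ≈ 11762.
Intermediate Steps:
V(u) = 7 + u²
L = -68 (L = -12 + 4*((3 - 1)*(-4 - 3)) = -12 + 4*(2*(-7)) = -12 + 4*(-14) = -12 - 56 = -68)
v(R) = -1/100 (v(R) = 1/((7 + 5²)*(-1) - 68) = 1/((7 + 25)*(-1) - 68) = 1/(32*(-1) - 68) = 1/(-32 - 68) = 1/(-100) = -1/100)
f(v(-14)) + 11762 = (-1/100)² + 11762 = 1/10000 + 11762 = 117620001/10000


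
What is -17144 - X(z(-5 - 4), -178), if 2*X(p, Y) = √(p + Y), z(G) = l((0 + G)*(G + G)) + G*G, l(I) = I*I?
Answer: -17144 - √26147/2 ≈ -17225.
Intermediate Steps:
l(I) = I²
z(G) = G² + 4*G⁴ (z(G) = ((0 + G)*(G + G))² + G*G = (G*(2*G))² + G² = (2*G²)² + G² = 4*G⁴ + G² = G² + 4*G⁴)
X(p, Y) = √(Y + p)/2 (X(p, Y) = √(p + Y)/2 = √(Y + p)/2)
-17144 - X(z(-5 - 4), -178) = -17144 - √(-178 + ((-5 - 4)² + 4*(-5 - 4)⁴))/2 = -17144 - √(-178 + ((-9)² + 4*(-9)⁴))/2 = -17144 - √(-178 + (81 + 4*6561))/2 = -17144 - √(-178 + (81 + 26244))/2 = -17144 - √(-178 + 26325)/2 = -17144 - √26147/2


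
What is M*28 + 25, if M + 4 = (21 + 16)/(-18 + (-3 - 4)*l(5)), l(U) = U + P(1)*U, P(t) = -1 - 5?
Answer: -12623/157 ≈ -80.401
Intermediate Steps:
P(t) = -6
l(U) = -5*U (l(U) = U - 6*U = -5*U)
M = -591/157 (M = -4 + (21 + 16)/(-18 + (-3 - 4)*(-5*5)) = -4 + 37/(-18 - 7*(-25)) = -4 + 37/(-18 + 175) = -4 + 37/157 = -591/157 ≈ -3.7643)
M*28 + 25 = -591/157*28 + 25 = -16548/157 + 25 = -12623/157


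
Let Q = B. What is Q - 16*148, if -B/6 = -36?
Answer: -2152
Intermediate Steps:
B = 216 (B = -6*(-36) = 216)
Q = 216
Q - 16*148 = 216 - 16*148 = 216 - 2368 = -2152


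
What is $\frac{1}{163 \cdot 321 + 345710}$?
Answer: $\frac{1}{398033} \approx 2.5124 \cdot 10^{-6}$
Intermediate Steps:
$\frac{1}{163 \cdot 321 + 345710} = \frac{1}{52323 + 345710} = \frac{1}{398033}$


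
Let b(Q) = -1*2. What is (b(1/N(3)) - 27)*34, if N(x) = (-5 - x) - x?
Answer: -986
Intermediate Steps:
N(x) = -5 - 2*x
b(Q) = -2
(b(1/N(3)) - 27)*34 = (-2 - 27)*34 = -29*34 = -986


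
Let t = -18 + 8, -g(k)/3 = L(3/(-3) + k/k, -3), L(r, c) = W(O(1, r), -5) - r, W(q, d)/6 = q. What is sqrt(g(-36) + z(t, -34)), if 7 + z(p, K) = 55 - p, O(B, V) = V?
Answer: sqrt(58) ≈ 7.6158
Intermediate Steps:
W(q, d) = 6*q
L(r, c) = 5*r (L(r, c) = 6*r - r = 5*r)
g(k) = 0 (g(k) = -15*(3/(-3) + k/k) = -15*(3*(-1/3) + 1) = -15*(-1 + 1) = -15*0 = -3*0 = 0)
t = -10
z(p, K) = 48 - p (z(p, K) = -7 + (55 - p) = 48 - p)
sqrt(g(-36) + z(t, -34)) = sqrt(0 + (48 - 1*(-10))) = sqrt(0 + (48 + 10)) = sqrt(0 + 58) = sqrt(58)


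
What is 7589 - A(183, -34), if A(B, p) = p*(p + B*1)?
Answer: 12655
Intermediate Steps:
A(B, p) = p*(B + p) (A(B, p) = p*(p + B) = p*(B + p))
7589 - A(183, -34) = 7589 - (-34)*(183 - 34) = 7589 - (-34)*149 = 7589 - 1*(-5066) = 7589 + 5066 = 12655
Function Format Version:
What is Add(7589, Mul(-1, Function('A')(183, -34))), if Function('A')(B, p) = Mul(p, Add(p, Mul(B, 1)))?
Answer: 12655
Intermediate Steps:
Function('A')(B, p) = Mul(p, Add(B, p)) (Function('A')(B, p) = Mul(p, Add(p, B)) = Mul(p, Add(B, p)))
Add(7589, Mul(-1, Function('A')(183, -34))) = Add(7589, Mul(-1, Mul(-34, Add(183, -34)))) = Add(7589, Mul(-1, Mul(-34, 149))) = Add(7589, Mul(-1, -5066)) = Add(7589, 5066) = 12655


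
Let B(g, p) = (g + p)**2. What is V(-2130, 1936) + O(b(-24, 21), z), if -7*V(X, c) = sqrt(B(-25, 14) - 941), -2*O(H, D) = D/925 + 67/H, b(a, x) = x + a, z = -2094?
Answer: 68257/5550 - 2*I*sqrt(205)/7 ≈ 12.299 - 4.0908*I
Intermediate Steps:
b(a, x) = a + x
O(H, D) = -67/(2*H) - D/1850 (O(H, D) = -(D/925 + 67/H)/2 = -(67/H + D/925)/2 = -67/(2*H) - D/1850)
V(X, c) = -2*I*sqrt(205)/7 (V(X, c) = -sqrt((-25 + 14)**2 - 941)/7 = -sqrt((-11)**2 - 941)/7 = -sqrt(121 - 941)/7 = -2*I*sqrt(205)/7)
V(-2130, 1936) + O(b(-24, 21), z) = -2*I*sqrt(205)/7 + (-61975 - 1*(-2094)*(-24 + 21))/(1850*(-24 + 21)) = -2*I*sqrt(205)/7 + (1/1850)*(-61975 - 1*(-2094)*(-3))/(-3) = -2*I*sqrt(205)/7 + (1/1850)*(-1/3)*(-61975 - 6282) = -2*I*sqrt(205)/7 + (1/1850)*(-1/3)*(-68257) = -2*I*sqrt(205)/7 + 68257/5550 = 68257/5550 - 2*I*sqrt(205)/7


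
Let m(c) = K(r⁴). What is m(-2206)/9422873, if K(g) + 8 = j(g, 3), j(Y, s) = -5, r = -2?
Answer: -13/9422873 ≈ -1.3796e-6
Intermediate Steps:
K(g) = -13 (K(g) = -8 - 5 = -13)
m(c) = -13
m(-2206)/9422873 = -13/9422873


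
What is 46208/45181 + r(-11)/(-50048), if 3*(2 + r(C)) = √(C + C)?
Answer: 1156354173/1130609344 - I*√22/150144 ≈ 1.0228 - 3.1239e-5*I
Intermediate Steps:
r(C) = -2 + √2*√C/3 (r(C) = -2 + √(C + C)/3 = -2 + √(2*C)/3 = -2 + (√2*√C)/3 = -2 + √2*√C/3)
46208/45181 + r(-11)/(-50048) = 46208/45181 + (-2 + √2*√(-11)/3)/(-50048) = 46208*(1/45181) + (-2 + √2*(I*√11)/3)*(-1/50048) = 46208/45181 + (-2 + I*√22/3)*(-1/50048) = 46208/45181 + (1/25024 - I*√22/150144) = 1156354173/1130609344 - I*√22/150144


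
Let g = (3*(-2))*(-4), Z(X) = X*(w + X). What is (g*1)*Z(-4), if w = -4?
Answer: 768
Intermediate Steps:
Z(X) = X*(-4 + X)
g = 24 (g = -6*(-4) = 24)
(g*1)*Z(-4) = (24*1)*(-4*(-4 - 4)) = 24*(-4*(-8)) = 24*32 = 768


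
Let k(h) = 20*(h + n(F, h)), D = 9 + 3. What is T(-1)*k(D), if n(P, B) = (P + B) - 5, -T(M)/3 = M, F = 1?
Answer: 1200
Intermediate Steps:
T(M) = -3*M
n(P, B) = -5 + B + P (n(P, B) = (B + P) - 5 = -5 + B + P)
D = 12
k(h) = -80 + 40*h (k(h) = 20*(h + (-5 + h + 1)) = 20*(h + (-4 + h)) = 20*(-4 + 2*h) = -80 + 40*h)
T(-1)*k(D) = (-3*(-1))*(-80 + 40*12) = 3*(-80 + 480) = 3*400 = 1200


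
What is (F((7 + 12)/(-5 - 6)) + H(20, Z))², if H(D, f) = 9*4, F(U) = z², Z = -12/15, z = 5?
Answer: 3721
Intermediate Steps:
Z = -⅘ (Z = -12*1/15 = -⅘ ≈ -0.80000)
F(U) = 25 (F(U) = 5² = 25)
H(D, f) = 36
(F((7 + 12)/(-5 - 6)) + H(20, Z))² = (25 + 36)² = 61² = 3721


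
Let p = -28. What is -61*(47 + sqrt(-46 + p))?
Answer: -2867 - 61*I*sqrt(74) ≈ -2867.0 - 524.74*I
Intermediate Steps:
-61*(47 + sqrt(-46 + p)) = -61*(47 + sqrt(-46 - 28)) = -61*(47 + sqrt(-74)) = -61*(47 + I*sqrt(74)) = -2867 - 61*I*sqrt(74)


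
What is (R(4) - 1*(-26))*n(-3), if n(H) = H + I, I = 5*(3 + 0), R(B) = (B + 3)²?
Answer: 900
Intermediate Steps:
R(B) = (3 + B)²
I = 15 (I = 5*3 = 15)
n(H) = 15 + H (n(H) = H + 15 = 15 + H)
(R(4) - 1*(-26))*n(-3) = ((3 + 4)² - 1*(-26))*(15 - 3) = (7² + 26)*12 = (49 + 26)*12 = 75*12 = 900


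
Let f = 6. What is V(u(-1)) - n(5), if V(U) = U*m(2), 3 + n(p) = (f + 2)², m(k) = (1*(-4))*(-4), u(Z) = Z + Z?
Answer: -93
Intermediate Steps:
u(Z) = 2*Z
m(k) = 16 (m(k) = -4*(-4) = 16)
n(p) = 61 (n(p) = -3 + (6 + 2)² = -3 + 8² = -3 + 64 = 61)
V(U) = 16*U (V(U) = U*16 = 16*U)
V(u(-1)) - n(5) = 16*(2*(-1)) - 1*61 = 16*(-2) - 61 = -32 - 61 = -93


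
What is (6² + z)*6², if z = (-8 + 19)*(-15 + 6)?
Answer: -2268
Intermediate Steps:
z = -99 (z = 11*(-9) = -99)
(6² + z)*6² = (6² - 99)*6² = (36 - 99)*36 = -63*36 = -2268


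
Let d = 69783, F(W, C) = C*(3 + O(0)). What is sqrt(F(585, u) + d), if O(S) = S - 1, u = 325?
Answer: sqrt(70433) ≈ 265.39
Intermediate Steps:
O(S) = -1 + S
F(W, C) = 2*C (F(W, C) = C*(3 + (-1 + 0)) = C*(3 - 1) = C*2 = 2*C)
sqrt(F(585, u) + d) = sqrt(2*325 + 69783) = sqrt(650 + 69783) = sqrt(70433)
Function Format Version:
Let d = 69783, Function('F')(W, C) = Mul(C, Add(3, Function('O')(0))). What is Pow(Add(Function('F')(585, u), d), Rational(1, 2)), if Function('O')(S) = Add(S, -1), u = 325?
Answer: Pow(70433, Rational(1, 2)) ≈ 265.39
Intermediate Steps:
Function('O')(S) = Add(-1, S)
Function('F')(W, C) = Mul(2, C) (Function('F')(W, C) = Mul(C, Add(3, Add(-1, 0))) = Mul(C, Add(3, -1)) = Mul(C, 2) = Mul(2, C))
Pow(Add(Function('F')(585, u), d), Rational(1, 2)) = Pow(Add(Mul(2, 325), 69783), Rational(1, 2)) = Pow(Add(650, 69783), Rational(1, 2)) = Pow(70433, Rational(1, 2))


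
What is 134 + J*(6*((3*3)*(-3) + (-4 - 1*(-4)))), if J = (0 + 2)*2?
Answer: -514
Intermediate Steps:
J = 4 (J = 2*2 = 4)
134 + J*(6*((3*3)*(-3) + (-4 - 1*(-4)))) = 134 + 4*(6*((3*3)*(-3) + (-4 - 1*(-4)))) = 134 + 4*(6*(9*(-3) + (-4 + 4))) = 134 + 4*(6*(-27 + 0)) = 134 + 4*(6*(-27)) = 134 + 4*(-162) = 134 - 648 = -514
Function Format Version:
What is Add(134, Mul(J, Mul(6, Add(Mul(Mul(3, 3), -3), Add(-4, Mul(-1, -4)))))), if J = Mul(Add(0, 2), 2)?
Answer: -514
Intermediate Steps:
J = 4 (J = Mul(2, 2) = 4)
Add(134, Mul(J, Mul(6, Add(Mul(Mul(3, 3), -3), Add(-4, Mul(-1, -4)))))) = Add(134, Mul(4, Mul(6, Add(Mul(Mul(3, 3), -3), Add(-4, Mul(-1, -4)))))) = Add(134, Mul(4, Mul(6, Add(Mul(9, -3), Add(-4, 4))))) = Add(134, Mul(4, Mul(6, Add(-27, 0)))) = Add(134, Mul(4, Mul(6, -27))) = Add(134, Mul(4, -162)) = Add(134, -648) = -514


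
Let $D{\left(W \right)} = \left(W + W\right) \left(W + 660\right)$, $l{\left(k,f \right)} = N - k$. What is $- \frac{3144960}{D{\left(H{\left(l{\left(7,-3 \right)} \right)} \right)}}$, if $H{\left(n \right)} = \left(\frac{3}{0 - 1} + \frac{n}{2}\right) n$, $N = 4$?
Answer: $- \frac{232960}{1347} \approx -172.95$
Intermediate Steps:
$l{\left(k,f \right)} = 4 - k$
$H{\left(n \right)} = n \left(-3 + \frac{n}{2}\right)$ ($H{\left(n \right)} = \left(\frac{3}{-1} + n \frac{1}{2}\right) n = \left(3 \left(-1\right) + \frac{n}{2}\right) n = \left(-3 + \frac{n}{2}\right) n = n \left(-3 + \frac{n}{2}\right)$)
$D{\left(W \right)} = 2 W \left(660 + W\right)$
$- \frac{3144960}{D{\left(H{\left(l{\left(7,-3 \right)} \right)} \right)}} = - \frac{3144960}{2 \frac{\left(4 - 7\right) \left(-6 + \left(4 - 7\right)\right)}{2} \left(660 + \frac{\left(4 - 7\right) \left(-6 + \left(4 - 7\right)\right)}{2}\right)} = - \frac{3144960}{2 \cdot \frac{1}{2} \left(-3\right) \left(-6 - 3\right) \left(660 + \frac{1}{2} \left(-3\right) \left(-6 - 3\right)\right)} = - \frac{3144960}{2 \cdot \frac{1}{2} \left(-3\right) \left(-9\right) \left(660 + \frac{1}{2} \left(-3\right) \left(-9\right)\right)} = - \frac{3144960}{2 \cdot \frac{27}{2} \left(660 + \frac{27}{2}\right)} = - \frac{3144960}{2 \cdot \frac{27}{2} \cdot \frac{1347}{2}} = - \frac{3144960}{\frac{36369}{2}} = \left(-3144960\right) \frac{2}{36369} = - \frac{232960}{1347}$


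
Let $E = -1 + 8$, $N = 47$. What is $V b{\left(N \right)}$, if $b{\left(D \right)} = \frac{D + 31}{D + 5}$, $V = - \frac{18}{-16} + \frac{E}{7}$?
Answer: $\frac{51}{16} \approx 3.1875$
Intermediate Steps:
$E = 7$
$V = \frac{17}{8}$ ($V = - \frac{18}{-16} + \frac{7}{7} = \left(-18\right) \left(- \frac{1}{16}\right) + 7 \cdot \frac{1}{7} = \frac{9}{8} + 1 = \frac{17}{8} \approx 2.125$)
$b{\left(D \right)} = \frac{31 + D}{5 + D}$
$V b{\left(N \right)} = \frac{17 \frac{31 + 47}{5 + 47}}{8} = \frac{17 \cdot \frac{1}{52} \cdot 78}{8} = \frac{17}{8} \cdot \frac{3}{2} = \frac{51}{16}$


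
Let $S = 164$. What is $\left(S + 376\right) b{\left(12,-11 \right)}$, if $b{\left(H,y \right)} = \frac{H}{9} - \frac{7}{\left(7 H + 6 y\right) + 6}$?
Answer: $\frac{1125}{2} \approx 562.5$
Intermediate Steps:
$b{\left(H,y \right)} = - \frac{7}{6 + 6 y + 7 H} + \frac{H}{9}$ ($b{\left(H,y \right)} = H \frac{1}{9} - \frac{7}{\left(6 y + 7 H\right) + 6} = \frac{H}{9} - \frac{7}{6 + 6 y + 7 H} = - \frac{7}{6 + 6 y + 7 H} + \frac{H}{9}$)
$\left(S + 376\right) b{\left(12,-11 \right)} = \left(164 + 376\right) \frac{-63 + 6 \cdot 12 + 7 \cdot 12^{2} + 6 \cdot 12 \left(-11\right)}{9 \left(6 + 6 \left(-11\right) + 7 \cdot 12\right)} = 540 \frac{-63 + 72 + 7 \cdot 144 - 792}{9 \left(6 - 66 + 84\right)} = 540 \frac{-63 + 72 + 1008 - 792}{9 \cdot 24} = 540 \cdot \frac{1}{9} \cdot \frac{1}{24} \cdot 225 = 540 \cdot \frac{25}{24} = \frac{1125}{2}$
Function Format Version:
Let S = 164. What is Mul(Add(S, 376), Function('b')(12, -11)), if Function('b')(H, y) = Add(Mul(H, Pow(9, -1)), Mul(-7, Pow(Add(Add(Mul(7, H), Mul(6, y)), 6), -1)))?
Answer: Rational(1125, 2) ≈ 562.50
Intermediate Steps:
Function('b')(H, y) = Add(Mul(-7, Pow(Add(6, Mul(6, y), Mul(7, H)), -1)), Mul(Rational(1, 9), H)) (Function('b')(H, y) = Add(Mul(H, Rational(1, 9)), Mul(-7, Pow(Add(Add(Mul(6, y), Mul(7, H)), 6), -1))) = Add(Mul(Rational(1, 9), H), Mul(-7, Pow(Add(6, Mul(6, y), Mul(7, H)), -1))) = Add(Mul(-7, Pow(Add(6, Mul(6, y), Mul(7, H)), -1)), Mul(Rational(1, 9), H)))
Mul(Add(S, 376), Function('b')(12, -11)) = Mul(Add(164, 376), Mul(Rational(1, 9), Pow(Add(6, Mul(6, -11), Mul(7, 12)), -1), Add(-63, Mul(6, 12), Mul(7, Pow(12, 2)), Mul(6, 12, -11)))) = Mul(540, Mul(Rational(1, 9), Pow(Add(6, -66, 84), -1), Add(-63, 72, Mul(7, 144), -792))) = Mul(540, Mul(Rational(1, 9), Pow(24, -1), Add(-63, 72, 1008, -792))) = Mul(540, Mul(Rational(1, 9), Rational(1, 24), 225)) = Mul(540, Rational(25, 24)) = Rational(1125, 2)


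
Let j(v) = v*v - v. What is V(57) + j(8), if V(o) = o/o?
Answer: 57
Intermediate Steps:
V(o) = 1
j(v) = v² - v
V(57) + j(8) = 1 + 8*(-1 + 8) = 1 + 8*7 = 1 + 56 = 57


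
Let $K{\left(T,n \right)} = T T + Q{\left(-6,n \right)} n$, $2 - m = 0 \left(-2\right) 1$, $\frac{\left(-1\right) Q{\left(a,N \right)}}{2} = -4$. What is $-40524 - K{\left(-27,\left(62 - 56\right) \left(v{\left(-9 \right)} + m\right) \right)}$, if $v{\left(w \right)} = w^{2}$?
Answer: $-45237$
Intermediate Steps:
$Q{\left(a,N \right)} = 8$ ($Q{\left(a,N \right)} = \left(-2\right) \left(-4\right) = 8$)
$m = 2$ ($m = 2 - 0 \left(-2\right) 1 = 2 - 0 \cdot 1 = 2 - 0 = 2 + 0 = 2$)
$K{\left(T,n \right)} = T^{2} + 8 n$ ($K{\left(T,n \right)} = T T + 8 n = T^{2} + 8 n$)
$-40524 - K{\left(-27,\left(62 - 56\right) \left(v{\left(-9 \right)} + m\right) \right)} = -40524 - \left(\left(-27\right)^{2} + 8 \left(62 - 56\right) \left(\left(-9\right)^{2} + 2\right)\right) = -40524 - \left(729 + 8 \cdot 6 \left(81 + 2\right)\right) = -40524 - \left(729 + 8 \cdot 6 \cdot 83\right) = -40524 - \left(729 + 8 \cdot 498\right) = -40524 - \left(729 + 3984\right) = -40524 - 4713 = -45237$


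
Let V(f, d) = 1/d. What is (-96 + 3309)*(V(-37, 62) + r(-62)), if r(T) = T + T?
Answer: -24698331/62 ≈ -3.9836e+5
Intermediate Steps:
r(T) = 2*T
(-96 + 3309)*(V(-37, 62) + r(-62)) = (-96 + 3309)*(1/62 + 2*(-62)) = 3213*(1/62 - 124) = 3213*(-7687/62) = -24698331/62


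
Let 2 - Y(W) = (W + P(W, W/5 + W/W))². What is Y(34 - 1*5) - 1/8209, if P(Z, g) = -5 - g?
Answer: -60303339/205225 ≈ -293.84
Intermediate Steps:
Y(W) = 2 - (-6 + 4*W/5)² (Y(W) = 2 - (W + (-5 - (W/5 + W/W)))² = 2 - (W + (-5 - (W*(⅕) + 1)))² = 2 - (W + (-5 - (W/5 + 1)))² = 2 - (W + (-5 - (1 + W/5)))² = 2 - (W + (-5 + (-1 - W/5)))² = 2 - (W + (-6 - W/5))² = 2 - (-6 + 4*W/5)²)
Y(34 - 1*5) - 1/8209 = (2 - 4*(-15 + 2*(34 - 1*5))²/25) - 1/8209 = (2 - 4*(-15 + 2*(34 - 5))²/25) - 1*1/8209 = (2 - 4*(-15 + 2*29)²/25) - 1/8209 = (2 - 4*(-15 + 58)²/25) - 1/8209 = (2 - 4/25*43²) - 1/8209 = (2 - 4/25*1849) - 1/8209 = (2 - 7396/25) - 1/8209 = -7346/25 - 1/8209 = -60303339/205225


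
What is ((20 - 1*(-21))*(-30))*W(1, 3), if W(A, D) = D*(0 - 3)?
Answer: 11070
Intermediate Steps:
W(A, D) = -3*D (W(A, D) = D*(-3) = -3*D)
((20 - 1*(-21))*(-30))*W(1, 3) = ((20 - 1*(-21))*(-30))*(-3*3) = ((20 + 21)*(-30))*(-9) = (41*(-30))*(-9) = -1230*(-9) = 11070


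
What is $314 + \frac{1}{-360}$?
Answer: $\frac{113039}{360} \approx 314.0$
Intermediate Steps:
$314 + \frac{1}{-360} = 314 - \frac{1}{360} = \frac{113039}{360}$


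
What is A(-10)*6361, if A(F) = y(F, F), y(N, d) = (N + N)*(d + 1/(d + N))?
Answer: 1278561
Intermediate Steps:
y(N, d) = 2*N*(d + 1/(N + d)) (y(N, d) = (2*N)*(d + 1/(N + d)) = 2*N*(d + 1/(N + d)))
A(F) = 1 + 2*F**2 (A(F) = 2*F*(1 + F**2 + F*F)/(F + F) = 2*F*(1 + F**2 + F**2)/((2*F)) = 2*F*(1/(2*F))*(1 + 2*F**2) = 1 + 2*F**2)
A(-10)*6361 = (1 + 2*(-10)**2)*6361 = (1 + 2*100)*6361 = (1 + 200)*6361 = 201*6361 = 1278561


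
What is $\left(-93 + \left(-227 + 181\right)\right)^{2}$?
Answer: $19321$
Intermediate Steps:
$\left(-93 + \left(-227 + 181\right)\right)^{2} = \left(-93 - 46\right)^{2} = \left(-139\right)^{2} = 19321$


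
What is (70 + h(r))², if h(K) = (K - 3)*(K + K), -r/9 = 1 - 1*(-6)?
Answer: 70324996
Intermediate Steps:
r = -63 (r = -9*(1 - 1*(-6)) = -9*(1 + 6) = -9*7 = -63)
h(K) = 2*K*(-3 + K) (h(K) = (-3 + K)*(2*K) = 2*K*(-3 + K))
(70 + h(r))² = (70 + 2*(-63)*(-3 - 63))² = (70 + 2*(-63)*(-66))² = (70 + 8316)² = 8386² = 70324996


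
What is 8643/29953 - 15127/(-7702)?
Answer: 519667417/230698006 ≈ 2.2526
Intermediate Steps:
8643/29953 - 15127/(-7702) = 8643*(1/29953) - 15127*(-1/7702) = 8643/29953 + 15127/7702 = 519667417/230698006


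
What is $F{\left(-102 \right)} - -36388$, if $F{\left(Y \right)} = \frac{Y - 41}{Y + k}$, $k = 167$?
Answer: $\frac{181929}{5} \approx 36386.0$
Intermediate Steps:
$F{\left(Y \right)} = \frac{-41 + Y}{167 + Y}$ ($F{\left(Y \right)} = \frac{Y - 41}{Y + 167} = \frac{-41 + Y}{167 + Y}$)
$F{\left(-102 \right)} - -36388 = \frac{-41 - 102}{167 - 102} - -36388 = \frac{1}{65} \left(-143\right) + 36388 = - \frac{11}{5} + 36388 = \frac{181929}{5}$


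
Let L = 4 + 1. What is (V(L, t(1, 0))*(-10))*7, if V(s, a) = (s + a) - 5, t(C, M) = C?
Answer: -70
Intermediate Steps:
L = 5
V(s, a) = -5 + a + s (V(s, a) = (a + s) - 5 = -5 + a + s)
(V(L, t(1, 0))*(-10))*7 = ((-5 + 1 + 5)*(-10))*7 = (1*(-10))*7 = -10*7 = -70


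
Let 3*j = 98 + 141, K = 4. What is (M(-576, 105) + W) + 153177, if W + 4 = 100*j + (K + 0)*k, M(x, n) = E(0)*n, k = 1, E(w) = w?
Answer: 483431/3 ≈ 1.6114e+5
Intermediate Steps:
j = 239/3 (j = (98 + 141)/3 = (1/3)*239 = 239/3 ≈ 79.667)
M(x, n) = 0 (M(x, n) = 0*n = 0)
W = 23900/3 (W = -4 + (100*(239/3) + (4 + 0)*1) = -4 + (23900/3 + 4*1) = -4 + (23900/3 + 4) = -4 + 23912/3 = 23900/3 ≈ 7966.7)
(M(-576, 105) + W) + 153177 = (0 + 23900/3) + 153177 = 23900/3 + 153177 = 483431/3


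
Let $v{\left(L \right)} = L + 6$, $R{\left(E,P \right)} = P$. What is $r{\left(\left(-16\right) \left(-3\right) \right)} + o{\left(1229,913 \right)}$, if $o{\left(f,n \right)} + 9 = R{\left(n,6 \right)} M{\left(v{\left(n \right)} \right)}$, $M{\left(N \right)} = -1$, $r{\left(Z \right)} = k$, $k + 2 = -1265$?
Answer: $-1282$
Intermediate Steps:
$k = -1267$ ($k = -2 - 1265 = -1267$)
$r{\left(Z \right)} = -1267$
$v{\left(L \right)} = 6 + L$
$o{\left(f,n \right)} = -15$ ($o{\left(f,n \right)} = -9 + 6 \left(-1\right) = -9 - 6 = -15$)
$r{\left(\left(-16\right) \left(-3\right) \right)} + o{\left(1229,913 \right)} = -1267 - 15 = -1282$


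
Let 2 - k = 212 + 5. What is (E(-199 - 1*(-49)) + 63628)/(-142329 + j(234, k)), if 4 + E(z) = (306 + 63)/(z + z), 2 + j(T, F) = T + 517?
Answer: -6362277/14158000 ≈ -0.44938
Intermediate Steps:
k = -215 (k = 2 - (212 + 5) = 2 - 1*217 = 2 - 217 = -215)
j(T, F) = 515 + T (j(T, F) = -2 + (T + 517) = -2 + (517 + T) = 515 + T)
E(z) = -4 + 369/(2*z) (E(z) = -4 + (306 + 63)/(z + z) = -4 + 369/((2*z)) = -4 + 369*(1/(2*z)) = -4 + 369/(2*z))
(E(-199 - 1*(-49)) + 63628)/(-142329 + j(234, k)) = ((-4 + 369/(2*(-199 - 1*(-49)))) + 63628)/(-142329 + (515 + 234)) = ((-4 + 369/(2*(-199 + 49))) + 63628)/(-142329 + 749) = ((-4 + (369/2)/(-150)) + 63628)/(-141580) = ((-4 + (369/2)*(-1/150)) + 63628)*(-1/141580) = ((-4 - 123/100) + 63628)*(-1/141580) = (-523/100 + 63628)*(-1/141580) = (6362277/100)*(-1/141580) = -6362277/14158000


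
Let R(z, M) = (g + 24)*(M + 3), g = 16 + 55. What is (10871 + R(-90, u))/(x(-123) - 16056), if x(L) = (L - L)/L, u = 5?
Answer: -3877/5352 ≈ -0.72440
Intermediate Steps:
g = 71
R(z, M) = 285 + 95*M (R(z, M) = (71 + 24)*(M + 3) = 95*(3 + M) = 285 + 95*M)
x(L) = 0 (x(L) = 0/L = 0)
(10871 + R(-90, u))/(x(-123) - 16056) = (10871 + (285 + 95*5))/(0 - 16056) = (10871 + (285 + 475))/(-16056) = (10871 + 760)*(-1/16056) = 11631*(-1/16056) = -3877/5352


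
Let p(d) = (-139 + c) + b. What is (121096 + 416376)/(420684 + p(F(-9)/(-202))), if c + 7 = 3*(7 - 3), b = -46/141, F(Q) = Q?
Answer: 2368236/1853047 ≈ 1.2780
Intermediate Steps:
b = -46/141 (b = -46*1/141 = -46/141 ≈ -0.32624)
c = 5 (c = -7 + 3*(7 - 3) = -7 + 3*4 = -7 + 12 = 5)
p(d) = -18940/141 (p(d) = (-139 + 5) - 46/141 = -134 - 46/141 = -18940/141)
(121096 + 416376)/(420684 + p(F(-9)/(-202))) = (121096 + 416376)/(420684 - 18940/141) = 537472/(59297504/141) = 537472*(141/59297504) = 2368236/1853047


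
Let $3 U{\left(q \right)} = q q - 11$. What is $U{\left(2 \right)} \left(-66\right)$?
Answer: $154$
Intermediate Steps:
$U{\left(q \right)} = - \frac{11}{3} + \frac{q^{2}}{3}$ ($U{\left(q \right)} = \frac{q q - 11}{3} = \frac{q^{2} - 11}{3} = \frac{-11 + q^{2}}{3} = - \frac{11}{3} + \frac{q^{2}}{3}$)
$U{\left(2 \right)} \left(-66\right) = \left(- \frac{11}{3} + \frac{2^{2}}{3}\right) \left(-66\right) = \left(- \frac{11}{3} + \frac{1}{3} \cdot 4\right) \left(-66\right) = \left(- \frac{11}{3} + \frac{4}{3}\right) \left(-66\right) = \left(- \frac{7}{3}\right) \left(-66\right) = 154$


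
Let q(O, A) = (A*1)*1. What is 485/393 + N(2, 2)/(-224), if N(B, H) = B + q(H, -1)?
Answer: 108247/88032 ≈ 1.2296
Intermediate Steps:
q(O, A) = A (q(O, A) = A*1 = A)
N(B, H) = -1 + B (N(B, H) = B - 1 = -1 + B)
485/393 + N(2, 2)/(-224) = 485/393 + (-1 + 2)/(-224) = 485*(1/393) + 1*(-1/224) = 485/393 - 1/224 = 108247/88032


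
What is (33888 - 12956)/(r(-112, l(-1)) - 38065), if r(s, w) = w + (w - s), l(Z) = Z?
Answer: -20932/37955 ≈ -0.55150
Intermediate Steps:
r(s, w) = -s + 2*w
(33888 - 12956)/(r(-112, l(-1)) - 38065) = (33888 - 12956)/((-1*(-112) + 2*(-1)) - 38065) = 20932/((112 - 2) - 38065) = 20932/(110 - 38065) = 20932/(-37955) = 20932*(-1/37955) = -20932/37955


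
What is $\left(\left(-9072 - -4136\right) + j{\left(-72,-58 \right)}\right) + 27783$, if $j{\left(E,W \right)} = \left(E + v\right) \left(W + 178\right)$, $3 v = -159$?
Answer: $7847$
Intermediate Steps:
$v = -53$ ($v = \frac{1}{3} \left(-159\right) = -53$)
$j{\left(E,W \right)} = \left(-53 + E\right) \left(178 + W\right)$ ($j{\left(E,W \right)} = \left(E - 53\right) \left(W + 178\right) = \left(-53 + E\right) \left(178 + W\right)$)
$\left(\left(-9072 - -4136\right) + j{\left(-72,-58 \right)}\right) + 27783 = \left(\left(-9072 - -4136\right) - 15000\right) + 27783 = \left(\left(-9072 + 4136\right) + \left(-9434 + 3074 - 12816 + 4176\right)\right) + 27783 = \left(-4936 - 15000\right) + 27783 = -19936 + 27783 = 7847$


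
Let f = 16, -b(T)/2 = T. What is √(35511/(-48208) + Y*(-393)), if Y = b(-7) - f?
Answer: √114060058701/12052 ≈ 28.023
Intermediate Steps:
b(T) = -2*T
Y = -2 (Y = -2*(-7) - 1*16 = 14 - 16 = -2)
√(35511/(-48208) + Y*(-393)) = √(35511/(-48208) - 2*(-393)) = √(35511*(-1/48208) + 786) = √(-35511/48208 + 786) = √(37855977/48208) = √114060058701/12052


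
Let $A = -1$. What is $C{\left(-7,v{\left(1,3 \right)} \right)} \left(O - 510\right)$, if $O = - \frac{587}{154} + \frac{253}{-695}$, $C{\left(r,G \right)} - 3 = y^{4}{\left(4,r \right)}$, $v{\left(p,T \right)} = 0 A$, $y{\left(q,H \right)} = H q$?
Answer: $- \frac{33826053615593}{107030} \approx -3.1604 \cdot 10^{8}$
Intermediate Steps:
$v{\left(p,T \right)} = 0$ ($v{\left(p,T \right)} = 0 \left(-1\right) = 0$)
$C{\left(r,G \right)} = 3 + 256 r^{4}$ ($C{\left(r,G \right)} = 3 + \left(r 4\right)^{4} = 3 + \left(4 r\right)^{4} = 3 + 256 r^{4}$)
$O = - \frac{446927}{107030}$ ($O = \left(-587\right) \frac{1}{154} + 253 \left(- \frac{1}{695}\right) = - \frac{587}{154} - \frac{253}{695} = - \frac{446927}{107030} \approx -4.1757$)
$C{\left(-7,v{\left(1,3 \right)} \right)} \left(O - 510\right) = \left(3 + 256 \left(-7\right)^{4}\right) \left(- \frac{446927}{107030} - 510\right) = \left(3 + 256 \cdot 2401\right) \left(- \frac{55032227}{107030}\right) = \left(3 + 614656\right) \left(- \frac{55032227}{107030}\right) = 614659 \left(- \frac{55032227}{107030}\right) = - \frac{33826053615593}{107030}$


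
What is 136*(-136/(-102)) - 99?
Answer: 247/3 ≈ 82.333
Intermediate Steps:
136*(-136/(-102)) - 99 = 136*(-136*(-1/102)) - 99 = 136*(4/3) - 99 = 544/3 - 99 = 247/3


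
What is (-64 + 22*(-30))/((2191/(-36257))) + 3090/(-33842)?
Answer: 444174015533/37073911 ≈ 11981.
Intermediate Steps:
(-64 + 22*(-30))/((2191/(-36257))) + 3090/(-33842) = (-64 - 660)/((2191*(-1/36257))) + 3090*(-1/33842) = -724/(-2191/36257) - 1545/16921 = -724*(-36257/2191) - 1545/16921 = 26250068/2191 - 1545/16921 = 444174015533/37073911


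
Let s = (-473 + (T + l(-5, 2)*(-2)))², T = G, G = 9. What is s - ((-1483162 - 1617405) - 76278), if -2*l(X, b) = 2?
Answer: 3390289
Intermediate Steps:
l(X, b) = -1 (l(X, b) = -½*2 = -1)
T = 9
s = 213444 (s = (-473 + (9 - 1*(-2)))² = (-473 + (9 + 2))² = (-473 + 11)² = (-462)² = 213444)
s - ((-1483162 - 1617405) - 76278) = 213444 - ((-1483162 - 1617405) - 76278) = 213444 - (-3100567 - 76278) = 213444 - 1*(-3176845) = 213444 + 3176845 = 3390289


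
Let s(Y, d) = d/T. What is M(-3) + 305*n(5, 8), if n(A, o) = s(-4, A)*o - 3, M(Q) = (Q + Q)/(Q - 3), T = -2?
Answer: -7014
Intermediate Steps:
s(Y, d) = -d/2 (s(Y, d) = d/(-2) = d*(-½) = -d/2)
M(Q) = 2*Q/(-3 + Q) (M(Q) = (2*Q)/(-3 + Q) = 2*Q/(-3 + Q))
n(A, o) = -3 - A*o/2 (n(A, o) = (-A/2)*o - 3 = -A*o/2 - 3 = -3 - A*o/2)
M(-3) + 305*n(5, 8) = 2*(-3)/(-3 - 3) + 305*(-3 - ½*5*8) = 2*(-3)/(-6) + 305*(-3 - 20) = 2*(-3)*(-⅙) + 305*(-23) = 1 - 7015 = -7014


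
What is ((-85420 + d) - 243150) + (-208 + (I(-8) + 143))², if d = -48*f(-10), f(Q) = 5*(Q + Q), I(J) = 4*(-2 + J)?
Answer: -312745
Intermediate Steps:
I(J) = -8 + 4*J
f(Q) = 10*Q (f(Q) = 5*(2*Q) = 10*Q)
d = 4800 (d = -480*(-10) = -48*(-100) = 4800)
((-85420 + d) - 243150) + (-208 + (I(-8) + 143))² = ((-85420 + 4800) - 243150) + (-208 + ((-8 + 4*(-8)) + 143))² = (-80620 - 243150) + (-208 + ((-8 - 32) + 143))² = -323770 + (-208 + (-40 + 143))² = -323770 + (-208 + 103)² = -323770 + (-105)² = -323770 + 11025 = -312745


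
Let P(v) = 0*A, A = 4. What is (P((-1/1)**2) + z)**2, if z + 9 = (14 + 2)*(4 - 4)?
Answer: 81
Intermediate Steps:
P(v) = 0 (P(v) = 0*4 = 0)
z = -9 (z = -9 + (14 + 2)*(4 - 4) = -9 + 16*0 = -9 + 0 = -9)
(P((-1/1)**2) + z)**2 = (0 - 9)**2 = (-9)**2 = 81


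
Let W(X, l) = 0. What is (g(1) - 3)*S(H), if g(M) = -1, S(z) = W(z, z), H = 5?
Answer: 0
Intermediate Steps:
S(z) = 0
(g(1) - 3)*S(H) = (-1 - 3)*0 = -4*0 = 0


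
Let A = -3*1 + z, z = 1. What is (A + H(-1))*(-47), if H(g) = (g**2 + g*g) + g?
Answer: 47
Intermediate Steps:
A = -2 (A = -3*1 + 1 = -3 + 1 = -2)
H(g) = g + 2*g**2 (H(g) = (g**2 + g**2) + g = 2*g**2 + g = g + 2*g**2)
(A + H(-1))*(-47) = (-2 - (1 + 2*(-1)))*(-47) = (-2 - (1 - 2))*(-47) = (-2 - 1*(-1))*(-47) = (-2 + 1)*(-47) = -1*(-47) = 47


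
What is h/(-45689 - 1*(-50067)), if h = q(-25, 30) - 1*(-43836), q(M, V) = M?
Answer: 43811/4378 ≈ 10.007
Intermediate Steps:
h = 43811 (h = -25 - 1*(-43836) = -25 + 43836 = 43811)
h/(-45689 - 1*(-50067)) = 43811/(-45689 - 1*(-50067)) = 43811/(-45689 + 50067) = 43811/4378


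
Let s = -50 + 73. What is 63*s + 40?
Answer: 1489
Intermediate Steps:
s = 23
63*s + 40 = 63*23 + 40 = 1449 + 40 = 1489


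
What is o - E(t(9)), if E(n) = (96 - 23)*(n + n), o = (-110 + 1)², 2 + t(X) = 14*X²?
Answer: -153391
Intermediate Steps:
t(X) = -2 + 14*X²
o = 11881 (o = (-109)² = 11881)
E(n) = 146*n (E(n) = 73*(2*n) = 146*n)
o - E(t(9)) = 11881 - 146*(-2 + 14*9²) = 11881 - 146*(-2 + 14*81) = 11881 - 146*(-2 + 1134) = 11881 - 146*1132 = 11881 - 1*165272 = 11881 - 165272 = -153391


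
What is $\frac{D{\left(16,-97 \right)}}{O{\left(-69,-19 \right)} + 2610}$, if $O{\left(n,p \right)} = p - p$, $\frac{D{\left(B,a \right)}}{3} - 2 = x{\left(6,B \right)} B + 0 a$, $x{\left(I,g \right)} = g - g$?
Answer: $\frac{1}{435} \approx 0.0022989$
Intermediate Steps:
$x{\left(I,g \right)} = 0$
$D{\left(B,a \right)} = 6$ ($D{\left(B,a \right)} = 6 + 3 \left(0 B + 0 a\right) = 6 + 3 \left(0 + 0\right) = 6 + 3 \cdot 0 = 6 + 0 = 6$)
$O{\left(n,p \right)} = 0$
$\frac{D{\left(16,-97 \right)}}{O{\left(-69,-19 \right)} + 2610} = \frac{6}{0 + 2610} = \frac{6}{2610} = 6 \cdot \frac{1}{2610} = \frac{1}{435}$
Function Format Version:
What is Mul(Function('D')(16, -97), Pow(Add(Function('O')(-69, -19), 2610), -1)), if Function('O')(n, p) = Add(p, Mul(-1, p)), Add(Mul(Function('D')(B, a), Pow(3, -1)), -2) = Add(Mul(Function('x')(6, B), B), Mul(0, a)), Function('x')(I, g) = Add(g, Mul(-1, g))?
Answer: Rational(1, 435) ≈ 0.0022989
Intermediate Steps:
Function('x')(I, g) = 0
Function('D')(B, a) = 6 (Function('D')(B, a) = Add(6, Mul(3, Add(Mul(0, B), Mul(0, a)))) = Add(6, Mul(3, Add(0, 0))) = Add(6, Mul(3, 0)) = Add(6, 0) = 6)
Function('O')(n, p) = 0
Mul(Function('D')(16, -97), Pow(Add(Function('O')(-69, -19), 2610), -1)) = Mul(6, Pow(Add(0, 2610), -1)) = Mul(6, Pow(2610, -1)) = Mul(6, Rational(1, 2610)) = Rational(1, 435)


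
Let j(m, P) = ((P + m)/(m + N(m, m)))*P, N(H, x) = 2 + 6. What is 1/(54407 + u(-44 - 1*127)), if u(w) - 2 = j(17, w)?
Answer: 25/1386559 ≈ 1.8030e-5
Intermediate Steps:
N(H, x) = 8
j(m, P) = P*(P + m)/(8 + m) (j(m, P) = ((P + m)/(m + 8))*P = ((P + m)/(8 + m))*P = P*(P + m)/(8 + m))
u(w) = 2 + w*(17 + w)/25 (u(w) = 2 + w*(w + 17)/(8 + 17) = 2 + w*(17 + w)/25)
1/(54407 + u(-44 - 1*127)) = 1/(54407 + (2 + (-44 - 1*127)*(17 + (-44 - 1*127))/25)) = 1/(54407 + (2 + (-44 - 127)*(17 + (-44 - 127))/25)) = 1/(54407 + (2 + (1/25)*(-171)*(17 - 171))) = 1/(54407 + (2 + (1/25)*(-171)*(-154))) = 1/(54407 + (2 + 26334/25)) = 1/(54407 + 26384/25) = 1/(1386559/25) = 25/1386559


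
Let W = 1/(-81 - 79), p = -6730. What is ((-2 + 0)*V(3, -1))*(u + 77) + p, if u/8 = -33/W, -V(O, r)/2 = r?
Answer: -175998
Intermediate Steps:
V(O, r) = -2*r
W = -1/160 (W = 1/(-160) = -1/160 ≈ -0.0062500)
u = 42240 (u = 8*(-33/(-1/160)) = 8*(-33*(-160)) = 8*5280 = 42240)
((-2 + 0)*V(3, -1))*(u + 77) + p = ((-2 + 0)*(-2*(-1)))*(42240 + 77) - 6730 = -2*2*42317 - 6730 = -4*42317 - 6730 = -169268 - 6730 = -175998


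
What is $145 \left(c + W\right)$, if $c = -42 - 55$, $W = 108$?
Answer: $1595$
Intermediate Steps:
$c = -97$ ($c = -42 - 55 = -97$)
$145 \left(c + W\right) = 145 \left(-97 + 108\right) = 145 \cdot 11 = 1595$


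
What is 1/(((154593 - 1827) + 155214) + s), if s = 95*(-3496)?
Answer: -1/24140 ≈ -4.1425e-5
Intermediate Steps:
s = -332120
1/(((154593 - 1827) + 155214) + s) = 1/(((154593 - 1827) + 155214) - 332120) = 1/((152766 + 155214) - 332120) = 1/(307980 - 332120) = 1/(-24140) = -1/24140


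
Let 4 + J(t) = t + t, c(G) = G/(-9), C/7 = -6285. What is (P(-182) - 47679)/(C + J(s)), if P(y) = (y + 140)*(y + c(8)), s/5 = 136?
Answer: 119993/127917 ≈ 0.93805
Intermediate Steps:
C = -43995 (C = 7*(-6285) = -43995)
c(G) = -G/9 (c(G) = G*(-⅑) = -G/9)
s = 680 (s = 5*136 = 680)
J(t) = -4 + 2*t (J(t) = -4 + (t + t) = -4 + 2*t)
P(y) = (140 + y)*(-8/9 + y) (P(y) = (y + 140)*(y - ⅑*8) = (140 + y)*(y - 8/9) = (140 + y)*(-8/9 + y))
(P(-182) - 47679)/(C + J(s)) = ((-1120/9 + (-182)² + (1252/9)*(-182)) - 47679)/(-43995 + (-4 + 2*680)) = ((-1120/9 + 33124 - 227864/9) - 47679)/(-43995 + (-4 + 1360)) = (23044/3 - 47679)/(-43995 + 1356) = -119993/3/(-42639) = -119993/3*(-1/42639) = 119993/127917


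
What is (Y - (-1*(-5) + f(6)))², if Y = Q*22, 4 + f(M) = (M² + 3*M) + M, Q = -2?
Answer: 11025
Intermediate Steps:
f(M) = -4 + M² + 4*M (f(M) = -4 + ((M² + 3*M) + M) = -4 + (M² + 4*M) = -4 + M² + 4*M)
Y = -44 (Y = -2*22 = -44)
(Y - (-1*(-5) + f(6)))² = (-44 - (-1*(-5) + (-4 + 6² + 4*6)))² = (-44 - (5 + (-4 + 36 + 24)))² = (-44 - (5 + 56))² = (-44 - 1*61)² = (-44 - 61)² = (-105)² = 11025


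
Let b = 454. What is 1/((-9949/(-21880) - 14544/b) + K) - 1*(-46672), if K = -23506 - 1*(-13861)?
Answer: 2243114801443304/48061253137 ≈ 46672.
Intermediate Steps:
K = -9645 (K = -23506 + 13861 = -9645)
1/((-9949/(-21880) - 14544/b) + K) - 1*(-46672) = 1/((-9949/(-21880) - 14544/454) - 9645) - 1*(-46672) = 1/((-9949*(-1/21880) - 14544*1/454) - 9645) + 46672 = 1/((9949/21880 - 7272/227) - 9645) + 46672 = 1/(-156852937/4966760 - 9645) + 46672 = 1/(-48061253137/4966760) + 46672 = -4966760/48061253137 + 46672 = 2243114801443304/48061253137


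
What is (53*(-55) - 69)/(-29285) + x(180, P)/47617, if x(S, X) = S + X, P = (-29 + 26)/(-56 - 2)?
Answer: 8546992679/80878903010 ≈ 0.10568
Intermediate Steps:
P = 3/58 (P = -3/(-58) = -3*(-1/58) = 3/58 ≈ 0.051724)
(53*(-55) - 69)/(-29285) + x(180, P)/47617 = (53*(-55) - 69)/(-29285) + (180 + 3/58)/47617 = (-2915 - 69)*(-1/29285) + (10443/58)*(1/47617) = -2984*(-1/29285) + 10443/2761786 = 2984/29285 + 10443/2761786 = 8546992679/80878903010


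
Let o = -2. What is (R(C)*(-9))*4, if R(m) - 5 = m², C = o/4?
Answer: -189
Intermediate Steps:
C = -½ (C = -2/4 = -2*¼ = -½ ≈ -0.50000)
R(m) = 5 + m²
(R(C)*(-9))*4 = ((5 + (-½)²)*(-9))*4 = ((5 + ¼)*(-9))*4 = ((21/4)*(-9))*4 = -189/4*4 = -189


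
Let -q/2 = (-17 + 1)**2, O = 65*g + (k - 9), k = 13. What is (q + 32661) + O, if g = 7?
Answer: 32608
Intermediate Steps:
O = 459 (O = 65*7 + (13 - 9) = 455 + 4 = 459)
q = -512 (q = -2*(-17 + 1)**2 = -2*(-16)**2 = -2*256 = -512)
(q + 32661) + O = (-512 + 32661) + 459 = 32149 + 459 = 32608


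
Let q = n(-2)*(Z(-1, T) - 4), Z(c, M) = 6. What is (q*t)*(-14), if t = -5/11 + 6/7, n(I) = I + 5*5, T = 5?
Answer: -2852/11 ≈ -259.27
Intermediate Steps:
n(I) = 25 + I (n(I) = I + 25 = 25 + I)
q = 46 (q = (25 - 2)*(6 - 4) = 23*2 = 46)
t = 31/77 (t = -5*1/11 + 6*(⅐) = -5/11 + 6/7 = 31/77 ≈ 0.40260)
(q*t)*(-14) = (46*(31/77))*(-14) = (1426/77)*(-14) = -2852/11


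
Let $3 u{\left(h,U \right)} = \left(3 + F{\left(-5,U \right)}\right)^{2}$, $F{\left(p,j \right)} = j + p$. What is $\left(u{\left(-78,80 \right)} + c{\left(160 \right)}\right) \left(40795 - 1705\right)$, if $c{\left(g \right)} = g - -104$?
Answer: $89594280$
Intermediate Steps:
$c{\left(g \right)} = 104 + g$ ($c{\left(g \right)} = g + 104 = 104 + g$)
$u{\left(h,U \right)} = \frac{\left(-2 + U\right)^{2}}{3}$ ($u{\left(h,U \right)} = \frac{\left(3 + \left(U - 5\right)\right)^{2}}{3} = \frac{\left(3 + \left(-5 + U\right)\right)^{2}}{3} = \frac{\left(-2 + U\right)^{2}}{3}$)
$\left(u{\left(-78,80 \right)} + c{\left(160 \right)}\right) \left(40795 - 1705\right) = \left(\frac{\left(-2 + 80\right)^{2}}{3} + \left(104 + 160\right)\right) \left(40795 - 1705\right) = \left(\frac{78^{2}}{3} + 264\right) 39090 = \left(\frac{1}{3} \cdot 6084 + 264\right) 39090 = \left(2028 + 264\right) 39090 = 2292 \cdot 39090 = 89594280$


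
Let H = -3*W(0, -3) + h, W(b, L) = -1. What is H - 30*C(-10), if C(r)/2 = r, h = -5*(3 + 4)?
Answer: 568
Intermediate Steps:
h = -35 (h = -5*7 = -35)
C(r) = 2*r
H = -32 (H = -3*(-1) - 35 = 3 - 35 = -32)
H - 30*C(-10) = -32 - 60*(-10) = -32 - 30*(-20) = -32 + 600 = 568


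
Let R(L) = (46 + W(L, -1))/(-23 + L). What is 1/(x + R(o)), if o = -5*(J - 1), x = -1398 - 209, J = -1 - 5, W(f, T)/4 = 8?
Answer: -2/3201 ≈ -0.00062480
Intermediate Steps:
W(f, T) = 32 (W(f, T) = 4*8 = 32)
J = -6
x = -1607
o = 35 (o = -5*(-6 - 1) = -5*(-7) = 35)
R(L) = 78/(-23 + L) (R(L) = (46 + 32)/(-23 + L) = 78/(-23 + L))
1/(x + R(o)) = 1/(-1607 + 78/(-23 + 35)) = 1/(-1607 + 78/12) = 1/(-1607 + 78*(1/12)) = 1/(-1607 + 13/2) = 1/(-3201/2) = -2/3201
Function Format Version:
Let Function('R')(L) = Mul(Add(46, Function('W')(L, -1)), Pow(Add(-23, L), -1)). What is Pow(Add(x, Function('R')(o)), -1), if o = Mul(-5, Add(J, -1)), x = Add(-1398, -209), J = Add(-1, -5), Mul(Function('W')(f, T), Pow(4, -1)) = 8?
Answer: Rational(-2, 3201) ≈ -0.00062480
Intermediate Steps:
Function('W')(f, T) = 32 (Function('W')(f, T) = Mul(4, 8) = 32)
J = -6
x = -1607
o = 35 (o = Mul(-5, Add(-6, -1)) = Mul(-5, -7) = 35)
Function('R')(L) = Mul(78, Pow(Add(-23, L), -1)) (Function('R')(L) = Mul(Add(46, 32), Pow(Add(-23, L), -1)) = Mul(78, Pow(Add(-23, L), -1)))
Pow(Add(x, Function('R')(o)), -1) = Pow(Add(-1607, Mul(78, Pow(Add(-23, 35), -1))), -1) = Pow(Add(-1607, Mul(78, Pow(12, -1))), -1) = Pow(Add(-1607, Mul(78, Rational(1, 12))), -1) = Pow(Add(-1607, Rational(13, 2)), -1) = Pow(Rational(-3201, 2), -1) = Rational(-2, 3201)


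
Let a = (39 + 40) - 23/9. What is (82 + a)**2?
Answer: 2033476/81 ≈ 25105.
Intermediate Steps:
a = 688/9 (a = 79 - 23*1/9 = 79 - 23/9 = 688/9 ≈ 76.444)
(82 + a)**2 = (82 + 688/9)**2 = (1426/9)**2 = 2033476/81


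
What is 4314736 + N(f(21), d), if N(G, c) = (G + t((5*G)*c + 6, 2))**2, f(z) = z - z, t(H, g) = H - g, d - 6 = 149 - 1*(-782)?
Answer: 4314752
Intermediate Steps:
d = 937 (d = 6 + (149 - 1*(-782)) = 6 + (149 + 782) = 6 + 931 = 937)
f(z) = 0
N(G, c) = (4 + G + 5*G*c)**2 (N(G, c) = (G + (((5*G)*c + 6) - 1*2))**2 = (G + ((5*G*c + 6) - 2))**2 = (G + ((6 + 5*G*c) - 2))**2 = (G + (4 + 5*G*c))**2 = (4 + G + 5*G*c)**2)
4314736 + N(f(21), d) = 4314736 + (4 + 0 + 5*0*937)**2 = 4314736 + (4 + 0 + 0)**2 = 4314736 + 4**2 = 4314736 + 16 = 4314752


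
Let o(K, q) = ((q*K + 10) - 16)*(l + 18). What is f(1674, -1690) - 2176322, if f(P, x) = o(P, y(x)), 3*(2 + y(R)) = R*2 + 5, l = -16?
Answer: -5949530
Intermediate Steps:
y(R) = -⅓ + 2*R/3 (y(R) = -2 + (R*2 + 5)/3 = -2 + (2*R + 5)/3 = -2 + (5 + 2*R)/3 = -2 + (5/3 + 2*R/3) = -⅓ + 2*R/3)
o(K, q) = -12 + 2*K*q (o(K, q) = ((q*K + 10) - 16)*(-16 + 18) = ((K*q + 10) - 16)*2 = ((10 + K*q) - 16)*2 = (-6 + K*q)*2 = -12 + 2*K*q)
f(P, x) = -12 + 2*P*(-⅓ + 2*x/3)
f(1674, -1690) - 2176322 = (-12 + (⅔)*1674*(-1 + 2*(-1690))) - 2176322 = (-12 + (⅔)*1674*(-1 - 3380)) - 2176322 = (-12 + (⅔)*1674*(-3381)) - 2176322 = (-12 - 3773196) - 2176322 = -3773208 - 2176322 = -5949530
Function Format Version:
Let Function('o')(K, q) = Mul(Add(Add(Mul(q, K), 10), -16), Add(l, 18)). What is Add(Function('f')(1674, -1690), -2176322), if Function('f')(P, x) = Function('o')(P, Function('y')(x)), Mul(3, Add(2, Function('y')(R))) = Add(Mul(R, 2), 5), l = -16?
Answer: -5949530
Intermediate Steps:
Function('y')(R) = Add(Rational(-1, 3), Mul(Rational(2, 3), R)) (Function('y')(R) = Add(-2, Mul(Rational(1, 3), Add(Mul(R, 2), 5))) = Add(-2, Mul(Rational(1, 3), Add(Mul(2, R), 5))) = Add(-2, Mul(Rational(1, 3), Add(5, Mul(2, R)))) = Add(-2, Add(Rational(5, 3), Mul(Rational(2, 3), R))) = Add(Rational(-1, 3), Mul(Rational(2, 3), R)))
Function('o')(K, q) = Add(-12, Mul(2, K, q)) (Function('o')(K, q) = Mul(Add(Add(Mul(q, K), 10), -16), Add(-16, 18)) = Mul(Add(Add(Mul(K, q), 10), -16), 2) = Mul(Add(Add(10, Mul(K, q)), -16), 2) = Mul(Add(-6, Mul(K, q)), 2) = Add(-12, Mul(2, K, q)))
Function('f')(P, x) = Add(-12, Mul(2, P, Add(Rational(-1, 3), Mul(Rational(2, 3), x))))
Add(Function('f')(1674, -1690), -2176322) = Add(Add(-12, Mul(Rational(2, 3), 1674, Add(-1, Mul(2, -1690)))), -2176322) = Add(Add(-12, Mul(Rational(2, 3), 1674, Add(-1, -3380))), -2176322) = Add(Add(-12, Mul(Rational(2, 3), 1674, -3381)), -2176322) = Add(Add(-12, -3773196), -2176322) = Add(-3773208, -2176322) = -5949530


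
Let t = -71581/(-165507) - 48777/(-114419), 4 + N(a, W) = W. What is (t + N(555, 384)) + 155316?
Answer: 2948454058497746/18937145433 ≈ 1.5570e+5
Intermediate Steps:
N(a, W) = -4 + W
t = 16263161378/18937145433 (t = -71581*(-1/165507) - 48777*(-1/114419) = 71581/165507 + 48777/114419 = 16263161378/18937145433 ≈ 0.85880)
(t + N(555, 384)) + 155316 = (16263161378/18937145433 + (-4 + 384)) + 155316 = (16263161378/18937145433 + 380) + 155316 = 7212378425918/18937145433 + 155316 = 2948454058497746/18937145433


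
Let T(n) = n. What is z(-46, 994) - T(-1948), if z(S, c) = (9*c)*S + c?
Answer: -408574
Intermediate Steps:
z(S, c) = c + 9*S*c (z(S, c) = 9*S*c + c = c + 9*S*c)
z(-46, 994) - T(-1948) = 994*(1 + 9*(-46)) - 1*(-1948) = 994*(1 - 414) + 1948 = 994*(-413) + 1948 = -410522 + 1948 = -408574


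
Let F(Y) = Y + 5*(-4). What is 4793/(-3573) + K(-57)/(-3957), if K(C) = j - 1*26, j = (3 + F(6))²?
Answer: -6435112/4712787 ≈ -1.3655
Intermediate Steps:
F(Y) = -20 + Y (F(Y) = Y - 20 = -20 + Y)
j = 121 (j = (3 + (-20 + 6))² = (3 - 14)² = (-11)² = 121)
K(C) = 95 (K(C) = 121 - 1*26 = 121 - 26 = 95)
4793/(-3573) + K(-57)/(-3957) = 4793/(-3573) + 95/(-3957) = 4793*(-1/3573) + 95*(-1/3957) = -4793/3573 - 95/3957 = -6435112/4712787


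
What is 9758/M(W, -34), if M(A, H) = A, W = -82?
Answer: -119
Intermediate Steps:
9758/M(W, -34) = 9758/(-82) = 9758*(-1/82) = -119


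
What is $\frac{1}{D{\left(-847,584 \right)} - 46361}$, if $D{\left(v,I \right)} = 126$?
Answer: $- \frac{1}{46235} \approx -2.1629 \cdot 10^{-5}$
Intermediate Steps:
$\frac{1}{D{\left(-847,584 \right)} - 46361} = \frac{1}{126 - 46361} = \frac{1}{-46235} = - \frac{1}{46235}$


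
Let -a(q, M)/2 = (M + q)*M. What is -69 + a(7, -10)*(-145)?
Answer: 8631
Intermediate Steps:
a(q, M) = -2*M*(M + q) (a(q, M) = -2*(M + q)*M = -2*M*(M + q))
-69 + a(7, -10)*(-145) = -69 - 2*(-10)*(-10 + 7)*(-145) = -69 - 2*(-10)*(-3)*(-145) = -69 - 60*(-145) = -69 + 8700 = 8631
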